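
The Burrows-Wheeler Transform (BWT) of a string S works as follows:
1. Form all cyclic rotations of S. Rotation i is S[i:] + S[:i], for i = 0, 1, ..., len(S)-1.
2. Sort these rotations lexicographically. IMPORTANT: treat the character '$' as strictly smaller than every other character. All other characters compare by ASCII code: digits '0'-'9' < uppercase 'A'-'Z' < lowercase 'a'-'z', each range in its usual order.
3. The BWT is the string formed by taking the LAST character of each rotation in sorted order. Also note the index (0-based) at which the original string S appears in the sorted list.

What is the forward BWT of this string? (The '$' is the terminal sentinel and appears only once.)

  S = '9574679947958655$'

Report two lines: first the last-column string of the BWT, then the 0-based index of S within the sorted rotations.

All 17 rotations (rotation i = S[i:]+S[:i]):
  rot[0] = 9574679947958655$
  rot[1] = 574679947958655$9
  rot[2] = 74679947958655$95
  rot[3] = 4679947958655$957
  rot[4] = 679947958655$9574
  rot[5] = 79947958655$95746
  rot[6] = 9947958655$957467
  rot[7] = 947958655$9574679
  rot[8] = 47958655$95746799
  rot[9] = 7958655$957467994
  rot[10] = 958655$9574679947
  rot[11] = 58655$95746799479
  rot[12] = 8655$957467994795
  rot[13] = 655$9574679947958
  rot[14] = 55$95746799479586
  rot[15] = 5$957467994795865
  rot[16] = $9574679947958655
Sorted (with $ < everything):
  sorted[0] = $9574679947958655  (last char: '5')
  sorted[1] = 4679947958655$957  (last char: '7')
  sorted[2] = 47958655$95746799  (last char: '9')
  sorted[3] = 5$957467994795865  (last char: '5')
  sorted[4] = 55$95746799479586  (last char: '6')
  sorted[5] = 574679947958655$9  (last char: '9')
  sorted[6] = 58655$95746799479  (last char: '9')
  sorted[7] = 655$9574679947958  (last char: '8')
  sorted[8] = 679947958655$9574  (last char: '4')
  sorted[9] = 74679947958655$95  (last char: '5')
  sorted[10] = 7958655$957467994  (last char: '4')
  sorted[11] = 79947958655$95746  (last char: '6')
  sorted[12] = 8655$957467994795  (last char: '5')
  sorted[13] = 947958655$9574679  (last char: '9')
  sorted[14] = 9574679947958655$  (last char: '$')
  sorted[15] = 958655$9574679947  (last char: '7')
  sorted[16] = 9947958655$957467  (last char: '7')
Last column: 57956998454659$77
Original string S is at sorted index 14

Answer: 57956998454659$77
14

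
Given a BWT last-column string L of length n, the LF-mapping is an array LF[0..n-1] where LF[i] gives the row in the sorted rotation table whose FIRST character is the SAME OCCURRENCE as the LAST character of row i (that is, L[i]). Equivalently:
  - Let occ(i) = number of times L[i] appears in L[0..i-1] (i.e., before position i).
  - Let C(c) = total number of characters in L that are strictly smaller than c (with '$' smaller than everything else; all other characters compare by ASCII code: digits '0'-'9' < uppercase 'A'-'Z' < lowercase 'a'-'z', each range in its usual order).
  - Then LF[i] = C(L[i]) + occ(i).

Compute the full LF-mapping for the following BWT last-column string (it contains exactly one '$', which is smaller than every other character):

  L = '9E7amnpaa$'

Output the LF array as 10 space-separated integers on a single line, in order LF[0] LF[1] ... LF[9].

Answer: 2 3 1 4 7 8 9 5 6 0

Derivation:
Char counts: '$':1, '7':1, '9':1, 'E':1, 'a':3, 'm':1, 'n':1, 'p':1
C (first-col start): C('$')=0, C('7')=1, C('9')=2, C('E')=3, C('a')=4, C('m')=7, C('n')=8, C('p')=9
L[0]='9': occ=0, LF[0]=C('9')+0=2+0=2
L[1]='E': occ=0, LF[1]=C('E')+0=3+0=3
L[2]='7': occ=0, LF[2]=C('7')+0=1+0=1
L[3]='a': occ=0, LF[3]=C('a')+0=4+0=4
L[4]='m': occ=0, LF[4]=C('m')+0=7+0=7
L[5]='n': occ=0, LF[5]=C('n')+0=8+0=8
L[6]='p': occ=0, LF[6]=C('p')+0=9+0=9
L[7]='a': occ=1, LF[7]=C('a')+1=4+1=5
L[8]='a': occ=2, LF[8]=C('a')+2=4+2=6
L[9]='$': occ=0, LF[9]=C('$')+0=0+0=0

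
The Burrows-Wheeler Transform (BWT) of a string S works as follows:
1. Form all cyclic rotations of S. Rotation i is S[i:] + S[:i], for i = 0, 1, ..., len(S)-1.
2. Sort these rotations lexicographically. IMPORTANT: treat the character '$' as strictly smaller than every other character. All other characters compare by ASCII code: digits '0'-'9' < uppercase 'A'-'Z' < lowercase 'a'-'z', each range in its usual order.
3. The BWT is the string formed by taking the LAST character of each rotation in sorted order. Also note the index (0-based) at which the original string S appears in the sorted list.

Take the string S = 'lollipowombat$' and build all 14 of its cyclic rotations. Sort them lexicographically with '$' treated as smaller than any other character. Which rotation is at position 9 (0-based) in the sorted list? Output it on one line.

All 14 rotations (rotation i = S[i:]+S[:i]):
  rot[0] = lollipowombat$
  rot[1] = ollipowombat$l
  rot[2] = llipowombat$lo
  rot[3] = lipowombat$lol
  rot[4] = ipowombat$loll
  rot[5] = powombat$lolli
  rot[6] = owombat$lollip
  rot[7] = wombat$lollipo
  rot[8] = ombat$lollipow
  rot[9] = mbat$lollipowo
  rot[10] = bat$lollipowom
  rot[11] = at$lollipowomb
  rot[12] = t$lollipowomba
  rot[13] = $lollipowombat
Sorted (with $ < everything):
  sorted[0] = $lollipowombat
  sorted[1] = at$lollipowomb
  sorted[2] = bat$lollipowom
  sorted[3] = ipowombat$loll
  sorted[4] = lipowombat$lol
  sorted[5] = llipowombat$lo
  sorted[6] = lollipowombat$
  sorted[7] = mbat$lollipowo
  sorted[8] = ollipowombat$l
  sorted[9] = ombat$lollipow
  sorted[10] = owombat$lollip
  sorted[11] = powombat$lolli
  sorted[12] = t$lollipowomba
  sorted[13] = wombat$lollipo
sorted[9] = ombat$lollipow

Answer: ombat$lollipow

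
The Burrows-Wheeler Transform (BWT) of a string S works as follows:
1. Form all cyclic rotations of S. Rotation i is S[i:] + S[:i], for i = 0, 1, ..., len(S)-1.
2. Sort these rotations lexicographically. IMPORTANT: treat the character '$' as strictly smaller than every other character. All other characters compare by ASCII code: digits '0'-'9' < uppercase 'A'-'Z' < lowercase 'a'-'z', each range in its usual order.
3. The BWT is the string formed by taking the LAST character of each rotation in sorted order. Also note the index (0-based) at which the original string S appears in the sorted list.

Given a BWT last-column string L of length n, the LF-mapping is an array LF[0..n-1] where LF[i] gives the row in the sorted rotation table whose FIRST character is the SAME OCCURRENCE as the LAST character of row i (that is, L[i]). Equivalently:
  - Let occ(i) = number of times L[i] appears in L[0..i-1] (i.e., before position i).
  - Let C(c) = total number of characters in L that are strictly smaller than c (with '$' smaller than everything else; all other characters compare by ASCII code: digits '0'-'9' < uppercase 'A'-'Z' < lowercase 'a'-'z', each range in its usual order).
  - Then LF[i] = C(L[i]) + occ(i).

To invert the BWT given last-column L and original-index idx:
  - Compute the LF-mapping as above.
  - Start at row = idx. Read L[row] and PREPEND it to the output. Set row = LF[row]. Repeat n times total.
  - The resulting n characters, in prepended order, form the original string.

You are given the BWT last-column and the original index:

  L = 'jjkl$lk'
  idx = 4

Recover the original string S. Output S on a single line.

LF mapping: 1 2 3 5 0 6 4
Walk LF starting at row 4, prepending L[row]:
  step 1: row=4, L[4]='$', prepend. Next row=LF[4]=0
  step 2: row=0, L[0]='j', prepend. Next row=LF[0]=1
  step 3: row=1, L[1]='j', prepend. Next row=LF[1]=2
  step 4: row=2, L[2]='k', prepend. Next row=LF[2]=3
  step 5: row=3, L[3]='l', prepend. Next row=LF[3]=5
  step 6: row=5, L[5]='l', prepend. Next row=LF[5]=6
  step 7: row=6, L[6]='k', prepend. Next row=LF[6]=4
Reversed output: kllkjj$

Answer: kllkjj$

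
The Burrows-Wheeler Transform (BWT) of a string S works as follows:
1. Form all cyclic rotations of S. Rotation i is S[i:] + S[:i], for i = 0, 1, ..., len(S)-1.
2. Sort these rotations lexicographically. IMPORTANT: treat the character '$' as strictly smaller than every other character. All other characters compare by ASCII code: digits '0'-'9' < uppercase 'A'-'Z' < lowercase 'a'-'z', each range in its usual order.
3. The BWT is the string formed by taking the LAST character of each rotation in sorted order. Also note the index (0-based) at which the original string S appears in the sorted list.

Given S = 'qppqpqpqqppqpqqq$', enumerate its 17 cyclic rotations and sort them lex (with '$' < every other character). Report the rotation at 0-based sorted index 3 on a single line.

Answer: pqpqpqqppqpqqq$qp

Derivation:
All 17 rotations (rotation i = S[i:]+S[:i]):
  rot[0] = qppqpqpqqppqpqqq$
  rot[1] = ppqpqpqqppqpqqq$q
  rot[2] = pqpqpqqppqpqqq$qp
  rot[3] = qpqpqqppqpqqq$qpp
  rot[4] = pqpqqppqpqqq$qppq
  rot[5] = qpqqppqpqqq$qppqp
  rot[6] = pqqppqpqqq$qppqpq
  rot[7] = qqppqpqqq$qppqpqp
  rot[8] = qppqpqqq$qppqpqpq
  rot[9] = ppqpqqq$qppqpqpqq
  rot[10] = pqpqqq$qppqpqpqqp
  rot[11] = qpqqq$qppqpqpqqpp
  rot[12] = pqqq$qppqpqpqqppq
  rot[13] = qqq$qppqpqpqqppqp
  rot[14] = qq$qppqpqpqqppqpq
  rot[15] = q$qppqpqpqqppqpqq
  rot[16] = $qppqpqpqqppqpqqq
Sorted (with $ < everything):
  sorted[0] = $qppqpqpqqppqpqqq
  sorted[1] = ppqpqpqqppqpqqq$q
  sorted[2] = ppqpqqq$qppqpqpqq
  sorted[3] = pqpqpqqppqpqqq$qp
  sorted[4] = pqpqqppqpqqq$qppq
  sorted[5] = pqpqqq$qppqpqpqqp
  sorted[6] = pqqppqpqqq$qppqpq
  sorted[7] = pqqq$qppqpqpqqppq
  sorted[8] = q$qppqpqpqqppqpqq
  sorted[9] = qppqpqpqqppqpqqq$
  sorted[10] = qppqpqqq$qppqpqpq
  sorted[11] = qpqpqqppqpqqq$qpp
  sorted[12] = qpqqppqpqqq$qppqp
  sorted[13] = qpqqq$qppqpqpqqpp
  sorted[14] = qq$qppqpqpqqppqpq
  sorted[15] = qqppqpqqq$qppqpqp
  sorted[16] = qqq$qppqpqpqqppqp
sorted[3] = pqpqpqqppqpqqq$qp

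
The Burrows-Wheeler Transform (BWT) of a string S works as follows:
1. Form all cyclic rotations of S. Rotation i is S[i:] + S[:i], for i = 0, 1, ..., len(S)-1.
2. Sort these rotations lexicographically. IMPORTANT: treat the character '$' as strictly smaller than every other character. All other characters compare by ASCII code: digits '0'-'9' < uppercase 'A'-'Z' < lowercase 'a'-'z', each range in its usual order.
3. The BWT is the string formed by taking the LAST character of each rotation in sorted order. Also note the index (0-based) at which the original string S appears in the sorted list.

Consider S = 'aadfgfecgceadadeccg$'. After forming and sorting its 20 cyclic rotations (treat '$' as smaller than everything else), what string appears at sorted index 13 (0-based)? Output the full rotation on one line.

Answer: eccg$aadfgfecgceadad

Derivation:
All 20 rotations (rotation i = S[i:]+S[:i]):
  rot[0] = aadfgfecgceadadeccg$
  rot[1] = adfgfecgceadadeccg$a
  rot[2] = dfgfecgceadadeccg$aa
  rot[3] = fgfecgceadadeccg$aad
  rot[4] = gfecgceadadeccg$aadf
  rot[5] = fecgceadadeccg$aadfg
  rot[6] = ecgceadadeccg$aadfgf
  rot[7] = cgceadadeccg$aadfgfe
  rot[8] = gceadadeccg$aadfgfec
  rot[9] = ceadadeccg$aadfgfecg
  rot[10] = eadadeccg$aadfgfecgc
  rot[11] = adadeccg$aadfgfecgce
  rot[12] = dadeccg$aadfgfecgcea
  rot[13] = adeccg$aadfgfecgcead
  rot[14] = deccg$aadfgfecgceada
  rot[15] = eccg$aadfgfecgceadad
  rot[16] = ccg$aadfgfecgceadade
  rot[17] = cg$aadfgfecgceadadec
  rot[18] = g$aadfgfecgceadadecc
  rot[19] = $aadfgfecgceadadeccg
Sorted (with $ < everything):
  sorted[0] = $aadfgfecgceadadeccg
  sorted[1] = aadfgfecgceadadeccg$
  sorted[2] = adadeccg$aadfgfecgce
  sorted[3] = adeccg$aadfgfecgcead
  sorted[4] = adfgfecgceadadeccg$a
  sorted[5] = ccg$aadfgfecgceadade
  sorted[6] = ceadadeccg$aadfgfecg
  sorted[7] = cg$aadfgfecgceadadec
  sorted[8] = cgceadadeccg$aadfgfe
  sorted[9] = dadeccg$aadfgfecgcea
  sorted[10] = deccg$aadfgfecgceada
  sorted[11] = dfgfecgceadadeccg$aa
  sorted[12] = eadadeccg$aadfgfecgc
  sorted[13] = eccg$aadfgfecgceadad
  sorted[14] = ecgceadadeccg$aadfgf
  sorted[15] = fecgceadadeccg$aadfg
  sorted[16] = fgfecgceadadeccg$aad
  sorted[17] = g$aadfgfecgceadadecc
  sorted[18] = gceadadeccg$aadfgfec
  sorted[19] = gfecgceadadeccg$aadf
sorted[13] = eccg$aadfgfecgceadad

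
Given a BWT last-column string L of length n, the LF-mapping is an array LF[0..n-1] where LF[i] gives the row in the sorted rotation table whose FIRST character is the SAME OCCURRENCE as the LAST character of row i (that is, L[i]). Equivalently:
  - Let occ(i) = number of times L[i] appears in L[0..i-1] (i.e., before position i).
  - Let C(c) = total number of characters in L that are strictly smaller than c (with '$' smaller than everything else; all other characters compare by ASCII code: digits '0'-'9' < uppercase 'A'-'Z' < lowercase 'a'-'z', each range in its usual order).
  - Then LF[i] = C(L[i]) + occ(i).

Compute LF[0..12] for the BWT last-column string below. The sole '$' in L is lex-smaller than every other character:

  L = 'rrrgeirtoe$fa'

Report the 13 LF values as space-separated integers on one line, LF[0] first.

Char counts: '$':1, 'a':1, 'e':2, 'f':1, 'g':1, 'i':1, 'o':1, 'r':4, 't':1
C (first-col start): C('$')=0, C('a')=1, C('e')=2, C('f')=4, C('g')=5, C('i')=6, C('o')=7, C('r')=8, C('t')=12
L[0]='r': occ=0, LF[0]=C('r')+0=8+0=8
L[1]='r': occ=1, LF[1]=C('r')+1=8+1=9
L[2]='r': occ=2, LF[2]=C('r')+2=8+2=10
L[3]='g': occ=0, LF[3]=C('g')+0=5+0=5
L[4]='e': occ=0, LF[4]=C('e')+0=2+0=2
L[5]='i': occ=0, LF[5]=C('i')+0=6+0=6
L[6]='r': occ=3, LF[6]=C('r')+3=8+3=11
L[7]='t': occ=0, LF[7]=C('t')+0=12+0=12
L[8]='o': occ=0, LF[8]=C('o')+0=7+0=7
L[9]='e': occ=1, LF[9]=C('e')+1=2+1=3
L[10]='$': occ=0, LF[10]=C('$')+0=0+0=0
L[11]='f': occ=0, LF[11]=C('f')+0=4+0=4
L[12]='a': occ=0, LF[12]=C('a')+0=1+0=1

Answer: 8 9 10 5 2 6 11 12 7 3 0 4 1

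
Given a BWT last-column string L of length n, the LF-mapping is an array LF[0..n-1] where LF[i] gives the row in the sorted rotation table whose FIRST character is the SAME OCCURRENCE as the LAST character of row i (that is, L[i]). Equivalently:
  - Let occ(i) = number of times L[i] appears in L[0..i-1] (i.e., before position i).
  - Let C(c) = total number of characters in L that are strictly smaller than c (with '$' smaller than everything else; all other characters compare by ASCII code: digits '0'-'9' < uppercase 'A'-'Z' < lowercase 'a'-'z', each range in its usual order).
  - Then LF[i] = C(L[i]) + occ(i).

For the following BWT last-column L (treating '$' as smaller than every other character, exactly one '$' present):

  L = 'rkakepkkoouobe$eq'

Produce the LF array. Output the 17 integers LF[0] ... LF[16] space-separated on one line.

Char counts: '$':1, 'a':1, 'b':1, 'e':3, 'k':4, 'o':3, 'p':1, 'q':1, 'r':1, 'u':1
C (first-col start): C('$')=0, C('a')=1, C('b')=2, C('e')=3, C('k')=6, C('o')=10, C('p')=13, C('q')=14, C('r')=15, C('u')=16
L[0]='r': occ=0, LF[0]=C('r')+0=15+0=15
L[1]='k': occ=0, LF[1]=C('k')+0=6+0=6
L[2]='a': occ=0, LF[2]=C('a')+0=1+0=1
L[3]='k': occ=1, LF[3]=C('k')+1=6+1=7
L[4]='e': occ=0, LF[4]=C('e')+0=3+0=3
L[5]='p': occ=0, LF[5]=C('p')+0=13+0=13
L[6]='k': occ=2, LF[6]=C('k')+2=6+2=8
L[7]='k': occ=3, LF[7]=C('k')+3=6+3=9
L[8]='o': occ=0, LF[8]=C('o')+0=10+0=10
L[9]='o': occ=1, LF[9]=C('o')+1=10+1=11
L[10]='u': occ=0, LF[10]=C('u')+0=16+0=16
L[11]='o': occ=2, LF[11]=C('o')+2=10+2=12
L[12]='b': occ=0, LF[12]=C('b')+0=2+0=2
L[13]='e': occ=1, LF[13]=C('e')+1=3+1=4
L[14]='$': occ=0, LF[14]=C('$')+0=0+0=0
L[15]='e': occ=2, LF[15]=C('e')+2=3+2=5
L[16]='q': occ=0, LF[16]=C('q')+0=14+0=14

Answer: 15 6 1 7 3 13 8 9 10 11 16 12 2 4 0 5 14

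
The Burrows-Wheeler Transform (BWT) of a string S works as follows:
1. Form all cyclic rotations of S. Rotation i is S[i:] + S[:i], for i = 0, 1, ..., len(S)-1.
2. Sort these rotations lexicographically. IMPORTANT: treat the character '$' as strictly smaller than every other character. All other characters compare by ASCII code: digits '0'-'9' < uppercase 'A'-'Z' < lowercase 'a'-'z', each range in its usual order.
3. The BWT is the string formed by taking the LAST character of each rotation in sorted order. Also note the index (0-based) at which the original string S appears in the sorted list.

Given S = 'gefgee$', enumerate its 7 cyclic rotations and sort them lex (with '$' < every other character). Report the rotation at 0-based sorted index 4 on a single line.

All 7 rotations (rotation i = S[i:]+S[:i]):
  rot[0] = gefgee$
  rot[1] = efgee$g
  rot[2] = fgee$ge
  rot[3] = gee$gef
  rot[4] = ee$gefg
  rot[5] = e$gefge
  rot[6] = $gefgee
Sorted (with $ < everything):
  sorted[0] = $gefgee
  sorted[1] = e$gefge
  sorted[2] = ee$gefg
  sorted[3] = efgee$g
  sorted[4] = fgee$ge
  sorted[5] = gee$gef
  sorted[6] = gefgee$
sorted[4] = fgee$ge

Answer: fgee$ge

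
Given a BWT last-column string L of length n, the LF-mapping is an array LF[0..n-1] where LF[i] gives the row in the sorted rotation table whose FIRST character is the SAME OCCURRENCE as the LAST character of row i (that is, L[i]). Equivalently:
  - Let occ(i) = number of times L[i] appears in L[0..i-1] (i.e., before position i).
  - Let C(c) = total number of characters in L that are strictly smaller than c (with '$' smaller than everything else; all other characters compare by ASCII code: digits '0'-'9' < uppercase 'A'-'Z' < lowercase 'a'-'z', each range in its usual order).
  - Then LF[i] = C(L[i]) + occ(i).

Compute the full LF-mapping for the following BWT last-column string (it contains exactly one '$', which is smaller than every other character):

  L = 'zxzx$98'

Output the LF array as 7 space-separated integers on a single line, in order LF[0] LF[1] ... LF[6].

Answer: 5 3 6 4 0 2 1

Derivation:
Char counts: '$':1, '8':1, '9':1, 'x':2, 'z':2
C (first-col start): C('$')=0, C('8')=1, C('9')=2, C('x')=3, C('z')=5
L[0]='z': occ=0, LF[0]=C('z')+0=5+0=5
L[1]='x': occ=0, LF[1]=C('x')+0=3+0=3
L[2]='z': occ=1, LF[2]=C('z')+1=5+1=6
L[3]='x': occ=1, LF[3]=C('x')+1=3+1=4
L[4]='$': occ=0, LF[4]=C('$')+0=0+0=0
L[5]='9': occ=0, LF[5]=C('9')+0=2+0=2
L[6]='8': occ=0, LF[6]=C('8')+0=1+0=1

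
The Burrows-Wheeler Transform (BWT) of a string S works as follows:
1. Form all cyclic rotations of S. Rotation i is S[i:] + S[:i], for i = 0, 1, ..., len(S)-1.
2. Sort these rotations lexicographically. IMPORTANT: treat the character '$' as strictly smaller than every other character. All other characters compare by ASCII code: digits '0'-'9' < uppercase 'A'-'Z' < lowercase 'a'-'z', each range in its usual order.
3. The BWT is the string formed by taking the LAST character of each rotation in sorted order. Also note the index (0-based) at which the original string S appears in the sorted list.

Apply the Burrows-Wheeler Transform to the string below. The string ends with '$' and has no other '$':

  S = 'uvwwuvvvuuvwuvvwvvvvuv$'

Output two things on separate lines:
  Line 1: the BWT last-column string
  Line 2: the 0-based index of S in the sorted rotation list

All 23 rotations (rotation i = S[i:]+S[:i]):
  rot[0] = uvwwuvvvuuvwuvvwvvvvuv$
  rot[1] = vwwuvvvuuvwuvvwvvvvuv$u
  rot[2] = wwuvvvuuvwuvvwvvvvuv$uv
  rot[3] = wuvvvuuvwuvvwvvvvuv$uvw
  rot[4] = uvvvuuvwuvvwvvvvuv$uvww
  rot[5] = vvvuuvwuvvwvvvvuv$uvwwu
  rot[6] = vvuuvwuvvwvvvvuv$uvwwuv
  rot[7] = vuuvwuvvwvvvvuv$uvwwuvv
  rot[8] = uuvwuvvwvvvvuv$uvwwuvvv
  rot[9] = uvwuvvwvvvvuv$uvwwuvvvu
  rot[10] = vwuvvwvvvvuv$uvwwuvvvuu
  rot[11] = wuvvwvvvvuv$uvwwuvvvuuv
  rot[12] = uvvwvvvvuv$uvwwuvvvuuvw
  rot[13] = vvwvvvvuv$uvwwuvvvuuvwu
  rot[14] = vwvvvvuv$uvwwuvvvuuvwuv
  rot[15] = wvvvvuv$uvwwuvvvuuvwuvv
  rot[16] = vvvvuv$uvwwuvvvuuvwuvvw
  rot[17] = vvvuv$uvwwuvvvuuvwuvvwv
  rot[18] = vvuv$uvwwuvvvuuvwuvvwvv
  rot[19] = vuv$uvwwuvvvuuvwuvvwvvv
  rot[20] = uv$uvwwuvvvuuvwuvvwvvvv
  rot[21] = v$uvwwuvvvuuvwuvvwvvvvu
  rot[22] = $uvwwuvvvuuvwuvvwvvvvuv
Sorted (with $ < everything):
  sorted[0] = $uvwwuvvvuuvwuvvwvvvvuv  (last char: 'v')
  sorted[1] = uuvwuvvwvvvvuv$uvwwuvvv  (last char: 'v')
  sorted[2] = uv$uvwwuvvvuuvwuvvwvvvv  (last char: 'v')
  sorted[3] = uvvvuuvwuvvwvvvvuv$uvww  (last char: 'w')
  sorted[4] = uvvwvvvvuv$uvwwuvvvuuvw  (last char: 'w')
  sorted[5] = uvwuvvwvvvvuv$uvwwuvvvu  (last char: 'u')
  sorted[6] = uvwwuvvvuuvwuvvwvvvvuv$  (last char: '$')
  sorted[7] = v$uvwwuvvvuuvwuvvwvvvvu  (last char: 'u')
  sorted[8] = vuuvwuvvwvvvvuv$uvwwuvv  (last char: 'v')
  sorted[9] = vuv$uvwwuvvvuuvwuvvwvvv  (last char: 'v')
  sorted[10] = vvuuvwuvvwvvvvuv$uvwwuv  (last char: 'v')
  sorted[11] = vvuv$uvwwuvvvuuvwuvvwvv  (last char: 'v')
  sorted[12] = vvvuuvwuvvwvvvvuv$uvwwu  (last char: 'u')
  sorted[13] = vvvuv$uvwwuvvvuuvwuvvwv  (last char: 'v')
  sorted[14] = vvvvuv$uvwwuvvvuuvwuvvw  (last char: 'w')
  sorted[15] = vvwvvvvuv$uvwwuvvvuuvwu  (last char: 'u')
  sorted[16] = vwuvvwvvvvuv$uvwwuvvvuu  (last char: 'u')
  sorted[17] = vwvvvvuv$uvwwuvvvuuvwuv  (last char: 'v')
  sorted[18] = vwwuvvvuuvwuvvwvvvvuv$u  (last char: 'u')
  sorted[19] = wuvvvuuvwuvvwvvvvuv$uvw  (last char: 'w')
  sorted[20] = wuvvwvvvvuv$uvwwuvvvuuv  (last char: 'v')
  sorted[21] = wvvvvuv$uvwwuvvvuuvwuvv  (last char: 'v')
  sorted[22] = wwuvvvuuvwuvvwvvvvuv$uv  (last char: 'v')
Last column: vvvwwu$uvvvvuvwuuvuwvvv
Original string S is at sorted index 6

Answer: vvvwwu$uvvvvuvwuuvuwvvv
6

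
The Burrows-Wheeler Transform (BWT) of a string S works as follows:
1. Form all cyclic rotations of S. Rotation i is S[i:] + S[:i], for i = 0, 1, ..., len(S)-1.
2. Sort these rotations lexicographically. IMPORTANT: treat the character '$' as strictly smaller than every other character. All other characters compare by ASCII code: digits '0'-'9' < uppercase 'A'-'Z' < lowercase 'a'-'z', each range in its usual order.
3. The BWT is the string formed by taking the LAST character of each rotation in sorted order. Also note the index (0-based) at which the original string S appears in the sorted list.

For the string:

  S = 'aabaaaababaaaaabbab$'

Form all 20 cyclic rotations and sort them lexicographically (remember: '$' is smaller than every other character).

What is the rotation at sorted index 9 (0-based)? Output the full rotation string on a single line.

All 20 rotations (rotation i = S[i:]+S[:i]):
  rot[0] = aabaaaababaaaaabbab$
  rot[1] = abaaaababaaaaabbab$a
  rot[2] = baaaababaaaaabbab$aa
  rot[3] = aaaababaaaaabbab$aab
  rot[4] = aaababaaaaabbab$aaba
  rot[5] = aababaaaaabbab$aabaa
  rot[6] = ababaaaaabbab$aabaaa
  rot[7] = babaaaaabbab$aabaaaa
  rot[8] = abaaaaabbab$aabaaaab
  rot[9] = baaaaabbab$aabaaaaba
  rot[10] = aaaaabbab$aabaaaabab
  rot[11] = aaaabbab$aabaaaababa
  rot[12] = aaabbab$aabaaaababaa
  rot[13] = aabbab$aabaaaababaaa
  rot[14] = abbab$aabaaaababaaaa
  rot[15] = bbab$aabaaaababaaaaa
  rot[16] = bab$aabaaaababaaaaab
  rot[17] = ab$aabaaaababaaaaabb
  rot[18] = b$aabaaaababaaaaabba
  rot[19] = $aabaaaababaaaaabbab
Sorted (with $ < everything):
  sorted[0] = $aabaaaababaaaaabbab
  sorted[1] = aaaaabbab$aabaaaabab
  sorted[2] = aaaababaaaaabbab$aab
  sorted[3] = aaaabbab$aabaaaababa
  sorted[4] = aaababaaaaabbab$aaba
  sorted[5] = aaabbab$aabaaaababaa
  sorted[6] = aabaaaababaaaaabbab$
  sorted[7] = aababaaaaabbab$aabaa
  sorted[8] = aabbab$aabaaaababaaa
  sorted[9] = ab$aabaaaababaaaaabb
  sorted[10] = abaaaaabbab$aabaaaab
  sorted[11] = abaaaababaaaaabbab$a
  sorted[12] = ababaaaaabbab$aabaaa
  sorted[13] = abbab$aabaaaababaaaa
  sorted[14] = b$aabaaaababaaaaabba
  sorted[15] = baaaaabbab$aabaaaaba
  sorted[16] = baaaababaaaaabbab$aa
  sorted[17] = bab$aabaaaababaaaaab
  sorted[18] = babaaaaabbab$aabaaaa
  sorted[19] = bbab$aabaaaababaaaaa
sorted[9] = ab$aabaaaababaaaaabb

Answer: ab$aabaaaababaaaaabb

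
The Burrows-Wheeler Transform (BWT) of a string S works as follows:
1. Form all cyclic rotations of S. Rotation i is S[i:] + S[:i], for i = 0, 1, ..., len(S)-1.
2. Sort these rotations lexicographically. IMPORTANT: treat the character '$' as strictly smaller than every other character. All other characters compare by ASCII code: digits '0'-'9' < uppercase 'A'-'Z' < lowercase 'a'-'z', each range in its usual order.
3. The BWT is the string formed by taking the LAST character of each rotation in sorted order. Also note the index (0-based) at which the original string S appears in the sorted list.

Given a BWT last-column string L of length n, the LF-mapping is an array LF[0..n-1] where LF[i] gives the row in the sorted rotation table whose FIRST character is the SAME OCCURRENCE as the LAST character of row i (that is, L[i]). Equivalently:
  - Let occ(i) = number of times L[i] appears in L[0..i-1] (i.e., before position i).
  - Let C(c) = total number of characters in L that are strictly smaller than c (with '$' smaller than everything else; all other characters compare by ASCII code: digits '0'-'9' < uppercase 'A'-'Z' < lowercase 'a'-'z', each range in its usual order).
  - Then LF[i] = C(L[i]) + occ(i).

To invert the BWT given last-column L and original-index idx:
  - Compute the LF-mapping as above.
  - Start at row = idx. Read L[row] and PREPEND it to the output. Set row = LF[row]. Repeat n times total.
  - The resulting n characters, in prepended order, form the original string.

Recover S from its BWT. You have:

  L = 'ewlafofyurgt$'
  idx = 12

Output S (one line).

Answer: yogurtwaffle$

Derivation:
LF mapping: 2 11 6 1 3 7 4 12 10 8 5 9 0
Walk LF starting at row 12, prepending L[row]:
  step 1: row=12, L[12]='$', prepend. Next row=LF[12]=0
  step 2: row=0, L[0]='e', prepend. Next row=LF[0]=2
  step 3: row=2, L[2]='l', prepend. Next row=LF[2]=6
  step 4: row=6, L[6]='f', prepend. Next row=LF[6]=4
  step 5: row=4, L[4]='f', prepend. Next row=LF[4]=3
  step 6: row=3, L[3]='a', prepend. Next row=LF[3]=1
  step 7: row=1, L[1]='w', prepend. Next row=LF[1]=11
  step 8: row=11, L[11]='t', prepend. Next row=LF[11]=9
  step 9: row=9, L[9]='r', prepend. Next row=LF[9]=8
  step 10: row=8, L[8]='u', prepend. Next row=LF[8]=10
  step 11: row=10, L[10]='g', prepend. Next row=LF[10]=5
  step 12: row=5, L[5]='o', prepend. Next row=LF[5]=7
  step 13: row=7, L[7]='y', prepend. Next row=LF[7]=12
Reversed output: yogurtwaffle$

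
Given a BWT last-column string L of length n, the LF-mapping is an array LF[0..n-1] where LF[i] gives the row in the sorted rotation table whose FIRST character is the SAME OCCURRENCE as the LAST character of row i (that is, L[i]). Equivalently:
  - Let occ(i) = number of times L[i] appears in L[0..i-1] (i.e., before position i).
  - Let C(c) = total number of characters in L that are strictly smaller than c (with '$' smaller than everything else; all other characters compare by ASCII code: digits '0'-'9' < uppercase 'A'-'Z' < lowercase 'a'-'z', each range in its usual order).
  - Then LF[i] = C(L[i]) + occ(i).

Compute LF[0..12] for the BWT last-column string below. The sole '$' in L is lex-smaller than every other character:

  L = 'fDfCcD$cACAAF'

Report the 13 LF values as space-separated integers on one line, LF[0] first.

Answer: 11 6 12 4 9 7 0 10 1 5 2 3 8

Derivation:
Char counts: '$':1, 'A':3, 'C':2, 'D':2, 'F':1, 'c':2, 'f':2
C (first-col start): C('$')=0, C('A')=1, C('C')=4, C('D')=6, C('F')=8, C('c')=9, C('f')=11
L[0]='f': occ=0, LF[0]=C('f')+0=11+0=11
L[1]='D': occ=0, LF[1]=C('D')+0=6+0=6
L[2]='f': occ=1, LF[2]=C('f')+1=11+1=12
L[3]='C': occ=0, LF[3]=C('C')+0=4+0=4
L[4]='c': occ=0, LF[4]=C('c')+0=9+0=9
L[5]='D': occ=1, LF[5]=C('D')+1=6+1=7
L[6]='$': occ=0, LF[6]=C('$')+0=0+0=0
L[7]='c': occ=1, LF[7]=C('c')+1=9+1=10
L[8]='A': occ=0, LF[8]=C('A')+0=1+0=1
L[9]='C': occ=1, LF[9]=C('C')+1=4+1=5
L[10]='A': occ=1, LF[10]=C('A')+1=1+1=2
L[11]='A': occ=2, LF[11]=C('A')+2=1+2=3
L[12]='F': occ=0, LF[12]=C('F')+0=8+0=8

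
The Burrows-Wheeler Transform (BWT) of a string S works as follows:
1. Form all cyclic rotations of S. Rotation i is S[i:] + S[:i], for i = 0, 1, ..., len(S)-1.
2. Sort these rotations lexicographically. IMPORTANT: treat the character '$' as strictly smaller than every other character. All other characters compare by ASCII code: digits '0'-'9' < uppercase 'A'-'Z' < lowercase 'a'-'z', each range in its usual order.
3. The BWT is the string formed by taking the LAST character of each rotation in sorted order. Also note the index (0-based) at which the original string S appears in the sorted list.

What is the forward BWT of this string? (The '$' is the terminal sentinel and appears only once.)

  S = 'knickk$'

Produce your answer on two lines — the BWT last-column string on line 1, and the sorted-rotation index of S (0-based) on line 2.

All 7 rotations (rotation i = S[i:]+S[:i]):
  rot[0] = knickk$
  rot[1] = nickk$k
  rot[2] = ickk$kn
  rot[3] = ckk$kni
  rot[4] = kk$knic
  rot[5] = k$knick
  rot[6] = $knickk
Sorted (with $ < everything):
  sorted[0] = $knickk  (last char: 'k')
  sorted[1] = ckk$kni  (last char: 'i')
  sorted[2] = ickk$kn  (last char: 'n')
  sorted[3] = k$knick  (last char: 'k')
  sorted[4] = kk$knic  (last char: 'c')
  sorted[5] = knickk$  (last char: '$')
  sorted[6] = nickk$k  (last char: 'k')
Last column: kinkc$k
Original string S is at sorted index 5

Answer: kinkc$k
5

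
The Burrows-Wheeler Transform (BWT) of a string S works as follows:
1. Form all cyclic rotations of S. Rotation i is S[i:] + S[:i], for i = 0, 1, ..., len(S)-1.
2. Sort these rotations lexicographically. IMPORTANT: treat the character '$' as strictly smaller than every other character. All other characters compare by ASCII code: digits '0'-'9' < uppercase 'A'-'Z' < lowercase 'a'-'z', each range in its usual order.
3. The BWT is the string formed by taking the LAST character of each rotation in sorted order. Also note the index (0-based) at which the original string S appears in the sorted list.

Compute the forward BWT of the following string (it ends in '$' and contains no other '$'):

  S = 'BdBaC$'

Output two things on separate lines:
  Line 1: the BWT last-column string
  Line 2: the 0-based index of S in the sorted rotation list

Answer: Cd$aBB
2

Derivation:
All 6 rotations (rotation i = S[i:]+S[:i]):
  rot[0] = BdBaC$
  rot[1] = dBaC$B
  rot[2] = BaC$Bd
  rot[3] = aC$BdB
  rot[4] = C$BdBa
  rot[5] = $BdBaC
Sorted (with $ < everything):
  sorted[0] = $BdBaC  (last char: 'C')
  sorted[1] = BaC$Bd  (last char: 'd')
  sorted[2] = BdBaC$  (last char: '$')
  sorted[3] = C$BdBa  (last char: 'a')
  sorted[4] = aC$BdB  (last char: 'B')
  sorted[5] = dBaC$B  (last char: 'B')
Last column: Cd$aBB
Original string S is at sorted index 2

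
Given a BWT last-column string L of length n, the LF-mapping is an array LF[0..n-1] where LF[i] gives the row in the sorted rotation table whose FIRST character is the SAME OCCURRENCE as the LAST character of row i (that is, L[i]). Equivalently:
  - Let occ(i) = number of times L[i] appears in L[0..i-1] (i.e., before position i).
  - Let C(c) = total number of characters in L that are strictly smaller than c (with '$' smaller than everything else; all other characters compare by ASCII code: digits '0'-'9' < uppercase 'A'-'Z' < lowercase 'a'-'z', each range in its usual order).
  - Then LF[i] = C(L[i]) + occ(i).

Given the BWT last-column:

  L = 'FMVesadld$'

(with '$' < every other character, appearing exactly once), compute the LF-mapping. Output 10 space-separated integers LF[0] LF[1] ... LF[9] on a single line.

Answer: 1 2 3 7 9 4 5 8 6 0

Derivation:
Char counts: '$':1, 'F':1, 'M':1, 'V':1, 'a':1, 'd':2, 'e':1, 'l':1, 's':1
C (first-col start): C('$')=0, C('F')=1, C('M')=2, C('V')=3, C('a')=4, C('d')=5, C('e')=7, C('l')=8, C('s')=9
L[0]='F': occ=0, LF[0]=C('F')+0=1+0=1
L[1]='M': occ=0, LF[1]=C('M')+0=2+0=2
L[2]='V': occ=0, LF[2]=C('V')+0=3+0=3
L[3]='e': occ=0, LF[3]=C('e')+0=7+0=7
L[4]='s': occ=0, LF[4]=C('s')+0=9+0=9
L[5]='a': occ=0, LF[5]=C('a')+0=4+0=4
L[6]='d': occ=0, LF[6]=C('d')+0=5+0=5
L[7]='l': occ=0, LF[7]=C('l')+0=8+0=8
L[8]='d': occ=1, LF[8]=C('d')+1=5+1=6
L[9]='$': occ=0, LF[9]=C('$')+0=0+0=0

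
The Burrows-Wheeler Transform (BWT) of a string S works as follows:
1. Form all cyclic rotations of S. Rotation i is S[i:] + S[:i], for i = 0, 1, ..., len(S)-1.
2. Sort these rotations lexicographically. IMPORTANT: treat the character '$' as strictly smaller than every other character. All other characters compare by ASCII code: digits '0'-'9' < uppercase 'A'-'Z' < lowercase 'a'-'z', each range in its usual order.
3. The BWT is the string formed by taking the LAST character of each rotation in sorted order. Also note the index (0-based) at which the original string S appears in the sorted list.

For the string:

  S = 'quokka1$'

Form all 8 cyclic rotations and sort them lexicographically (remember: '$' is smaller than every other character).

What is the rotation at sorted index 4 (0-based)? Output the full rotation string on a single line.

All 8 rotations (rotation i = S[i:]+S[:i]):
  rot[0] = quokka1$
  rot[1] = uokka1$q
  rot[2] = okka1$qu
  rot[3] = kka1$quo
  rot[4] = ka1$quok
  rot[5] = a1$quokk
  rot[6] = 1$quokka
  rot[7] = $quokka1
Sorted (with $ < everything):
  sorted[0] = $quokka1
  sorted[1] = 1$quokka
  sorted[2] = a1$quokk
  sorted[3] = ka1$quok
  sorted[4] = kka1$quo
  sorted[5] = okka1$qu
  sorted[6] = quokka1$
  sorted[7] = uokka1$q
sorted[4] = kka1$quo

Answer: kka1$quo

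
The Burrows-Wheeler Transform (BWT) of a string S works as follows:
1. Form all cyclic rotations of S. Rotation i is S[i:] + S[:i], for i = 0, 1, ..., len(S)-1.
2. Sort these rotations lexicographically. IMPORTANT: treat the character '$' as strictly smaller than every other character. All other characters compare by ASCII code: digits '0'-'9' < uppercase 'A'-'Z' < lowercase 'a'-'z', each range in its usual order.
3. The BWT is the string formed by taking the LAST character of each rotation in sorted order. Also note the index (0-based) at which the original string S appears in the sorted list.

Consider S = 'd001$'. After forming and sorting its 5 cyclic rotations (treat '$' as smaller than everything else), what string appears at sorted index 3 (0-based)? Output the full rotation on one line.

All 5 rotations (rotation i = S[i:]+S[:i]):
  rot[0] = d001$
  rot[1] = 001$d
  rot[2] = 01$d0
  rot[3] = 1$d00
  rot[4] = $d001
Sorted (with $ < everything):
  sorted[0] = $d001
  sorted[1] = 001$d
  sorted[2] = 01$d0
  sorted[3] = 1$d00
  sorted[4] = d001$
sorted[3] = 1$d00

Answer: 1$d00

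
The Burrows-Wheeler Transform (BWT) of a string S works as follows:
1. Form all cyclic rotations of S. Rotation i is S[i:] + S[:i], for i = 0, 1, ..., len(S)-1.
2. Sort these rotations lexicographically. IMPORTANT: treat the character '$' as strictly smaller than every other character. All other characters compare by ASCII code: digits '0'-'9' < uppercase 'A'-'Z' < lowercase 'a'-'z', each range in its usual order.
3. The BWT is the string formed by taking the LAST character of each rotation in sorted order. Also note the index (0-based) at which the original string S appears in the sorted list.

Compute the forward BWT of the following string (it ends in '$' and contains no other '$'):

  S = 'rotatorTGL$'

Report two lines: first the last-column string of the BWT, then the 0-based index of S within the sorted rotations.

All 11 rotations (rotation i = S[i:]+S[:i]):
  rot[0] = rotatorTGL$
  rot[1] = otatorTGL$r
  rot[2] = tatorTGL$ro
  rot[3] = atorTGL$rot
  rot[4] = torTGL$rota
  rot[5] = orTGL$rotat
  rot[6] = rTGL$rotato
  rot[7] = TGL$rotator
  rot[8] = GL$rotatorT
  rot[9] = L$rotatorTG
  rot[10] = $rotatorTGL
Sorted (with $ < everything):
  sorted[0] = $rotatorTGL  (last char: 'L')
  sorted[1] = GL$rotatorT  (last char: 'T')
  sorted[2] = L$rotatorTG  (last char: 'G')
  sorted[3] = TGL$rotator  (last char: 'r')
  sorted[4] = atorTGL$rot  (last char: 't')
  sorted[5] = orTGL$rotat  (last char: 't')
  sorted[6] = otatorTGL$r  (last char: 'r')
  sorted[7] = rTGL$rotato  (last char: 'o')
  sorted[8] = rotatorTGL$  (last char: '$')
  sorted[9] = tatorTGL$ro  (last char: 'o')
  sorted[10] = torTGL$rota  (last char: 'a')
Last column: LTGrttro$oa
Original string S is at sorted index 8

Answer: LTGrttro$oa
8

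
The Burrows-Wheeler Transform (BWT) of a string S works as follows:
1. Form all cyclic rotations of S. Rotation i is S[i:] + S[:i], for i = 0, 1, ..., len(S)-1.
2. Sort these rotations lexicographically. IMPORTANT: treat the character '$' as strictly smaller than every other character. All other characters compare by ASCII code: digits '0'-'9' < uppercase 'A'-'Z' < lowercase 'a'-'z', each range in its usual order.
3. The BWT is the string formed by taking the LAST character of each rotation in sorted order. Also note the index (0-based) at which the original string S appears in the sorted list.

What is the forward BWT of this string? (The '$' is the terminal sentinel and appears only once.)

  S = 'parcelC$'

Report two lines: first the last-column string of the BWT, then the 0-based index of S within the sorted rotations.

Answer: Clprce$a
6

Derivation:
All 8 rotations (rotation i = S[i:]+S[:i]):
  rot[0] = parcelC$
  rot[1] = arcelC$p
  rot[2] = rcelC$pa
  rot[3] = celC$par
  rot[4] = elC$parc
  rot[5] = lC$parce
  rot[6] = C$parcel
  rot[7] = $parcelC
Sorted (with $ < everything):
  sorted[0] = $parcelC  (last char: 'C')
  sorted[1] = C$parcel  (last char: 'l')
  sorted[2] = arcelC$p  (last char: 'p')
  sorted[3] = celC$par  (last char: 'r')
  sorted[4] = elC$parc  (last char: 'c')
  sorted[5] = lC$parce  (last char: 'e')
  sorted[6] = parcelC$  (last char: '$')
  sorted[7] = rcelC$pa  (last char: 'a')
Last column: Clprce$a
Original string S is at sorted index 6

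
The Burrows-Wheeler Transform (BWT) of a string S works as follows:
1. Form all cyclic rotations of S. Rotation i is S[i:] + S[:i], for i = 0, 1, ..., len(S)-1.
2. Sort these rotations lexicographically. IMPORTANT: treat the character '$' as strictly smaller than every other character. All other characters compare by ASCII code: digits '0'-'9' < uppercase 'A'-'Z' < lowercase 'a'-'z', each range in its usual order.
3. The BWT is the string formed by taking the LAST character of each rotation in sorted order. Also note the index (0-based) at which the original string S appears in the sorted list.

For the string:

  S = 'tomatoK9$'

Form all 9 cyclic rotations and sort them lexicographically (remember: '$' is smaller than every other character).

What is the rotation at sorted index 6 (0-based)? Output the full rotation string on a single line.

All 9 rotations (rotation i = S[i:]+S[:i]):
  rot[0] = tomatoK9$
  rot[1] = omatoK9$t
  rot[2] = matoK9$to
  rot[3] = atoK9$tom
  rot[4] = toK9$toma
  rot[5] = oK9$tomat
  rot[6] = K9$tomato
  rot[7] = 9$tomatoK
  rot[8] = $tomatoK9
Sorted (with $ < everything):
  sorted[0] = $tomatoK9
  sorted[1] = 9$tomatoK
  sorted[2] = K9$tomato
  sorted[3] = atoK9$tom
  sorted[4] = matoK9$to
  sorted[5] = oK9$tomat
  sorted[6] = omatoK9$t
  sorted[7] = toK9$toma
  sorted[8] = tomatoK9$
sorted[6] = omatoK9$t

Answer: omatoK9$t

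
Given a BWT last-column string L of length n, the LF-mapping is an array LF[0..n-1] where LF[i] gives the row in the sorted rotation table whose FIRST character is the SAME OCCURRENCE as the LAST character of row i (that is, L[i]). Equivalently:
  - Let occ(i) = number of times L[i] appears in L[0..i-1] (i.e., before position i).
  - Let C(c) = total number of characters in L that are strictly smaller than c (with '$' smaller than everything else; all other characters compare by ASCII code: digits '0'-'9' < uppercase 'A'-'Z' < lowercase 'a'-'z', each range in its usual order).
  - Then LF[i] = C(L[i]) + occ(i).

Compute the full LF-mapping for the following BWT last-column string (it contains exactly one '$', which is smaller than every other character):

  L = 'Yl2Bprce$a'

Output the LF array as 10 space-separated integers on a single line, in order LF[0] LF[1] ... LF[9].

Answer: 3 7 1 2 8 9 5 6 0 4

Derivation:
Char counts: '$':1, '2':1, 'B':1, 'Y':1, 'a':1, 'c':1, 'e':1, 'l':1, 'p':1, 'r':1
C (first-col start): C('$')=0, C('2')=1, C('B')=2, C('Y')=3, C('a')=4, C('c')=5, C('e')=6, C('l')=7, C('p')=8, C('r')=9
L[0]='Y': occ=0, LF[0]=C('Y')+0=3+0=3
L[1]='l': occ=0, LF[1]=C('l')+0=7+0=7
L[2]='2': occ=0, LF[2]=C('2')+0=1+0=1
L[3]='B': occ=0, LF[3]=C('B')+0=2+0=2
L[4]='p': occ=0, LF[4]=C('p')+0=8+0=8
L[5]='r': occ=0, LF[5]=C('r')+0=9+0=9
L[6]='c': occ=0, LF[6]=C('c')+0=5+0=5
L[7]='e': occ=0, LF[7]=C('e')+0=6+0=6
L[8]='$': occ=0, LF[8]=C('$')+0=0+0=0
L[9]='a': occ=0, LF[9]=C('a')+0=4+0=4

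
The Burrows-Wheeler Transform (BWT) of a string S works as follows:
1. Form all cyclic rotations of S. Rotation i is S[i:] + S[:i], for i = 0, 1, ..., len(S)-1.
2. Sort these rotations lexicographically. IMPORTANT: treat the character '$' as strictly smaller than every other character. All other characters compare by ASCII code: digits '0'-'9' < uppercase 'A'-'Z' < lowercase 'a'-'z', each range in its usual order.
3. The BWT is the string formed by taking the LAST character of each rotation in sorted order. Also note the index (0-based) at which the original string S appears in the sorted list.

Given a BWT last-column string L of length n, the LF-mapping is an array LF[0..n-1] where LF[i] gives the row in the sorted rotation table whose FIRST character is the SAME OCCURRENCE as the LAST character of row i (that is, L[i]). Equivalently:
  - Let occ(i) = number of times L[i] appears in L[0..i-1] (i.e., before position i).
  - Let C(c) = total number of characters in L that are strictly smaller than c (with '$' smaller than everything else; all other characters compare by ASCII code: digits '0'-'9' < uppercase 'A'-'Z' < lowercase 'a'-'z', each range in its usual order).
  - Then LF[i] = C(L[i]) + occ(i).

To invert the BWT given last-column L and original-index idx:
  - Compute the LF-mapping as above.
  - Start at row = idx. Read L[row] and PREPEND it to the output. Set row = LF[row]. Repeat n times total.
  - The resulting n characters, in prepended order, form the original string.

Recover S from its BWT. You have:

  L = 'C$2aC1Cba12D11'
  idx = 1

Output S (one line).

Answer: 121C2Da1aC1bC$

Derivation:
LF mapping: 7 0 5 11 8 1 9 13 12 2 6 10 3 4
Walk LF starting at row 1, prepending L[row]:
  step 1: row=1, L[1]='$', prepend. Next row=LF[1]=0
  step 2: row=0, L[0]='C', prepend. Next row=LF[0]=7
  step 3: row=7, L[7]='b', prepend. Next row=LF[7]=13
  step 4: row=13, L[13]='1', prepend. Next row=LF[13]=4
  step 5: row=4, L[4]='C', prepend. Next row=LF[4]=8
  step 6: row=8, L[8]='a', prepend. Next row=LF[8]=12
  step 7: row=12, L[12]='1', prepend. Next row=LF[12]=3
  step 8: row=3, L[3]='a', prepend. Next row=LF[3]=11
  step 9: row=11, L[11]='D', prepend. Next row=LF[11]=10
  step 10: row=10, L[10]='2', prepend. Next row=LF[10]=6
  step 11: row=6, L[6]='C', prepend. Next row=LF[6]=9
  step 12: row=9, L[9]='1', prepend. Next row=LF[9]=2
  step 13: row=2, L[2]='2', prepend. Next row=LF[2]=5
  step 14: row=5, L[5]='1', prepend. Next row=LF[5]=1
Reversed output: 121C2Da1aC1bC$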